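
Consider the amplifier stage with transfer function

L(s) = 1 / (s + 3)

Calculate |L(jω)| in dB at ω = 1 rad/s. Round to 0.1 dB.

-10.0 dB

Substitute s = j1:
Numerator: 1 = 1 + j0
Denominator: (j1) + 3 = 3 + j1
|N| = √(1² + 0²) ≈ 1, ∠N ≈ 0.00°
|D| = √(3² + 1²) ≈ 3.1623, ∠D ≈ 18.43°
|L| = 1 / 3.1623 ≈ 0.31623
Gain = 20 log₁₀(0.31623) ≈ -10.00 dB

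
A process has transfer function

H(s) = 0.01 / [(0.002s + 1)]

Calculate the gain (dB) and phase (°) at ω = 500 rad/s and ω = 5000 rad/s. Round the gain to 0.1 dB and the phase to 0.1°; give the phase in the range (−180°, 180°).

At ω = 500 rad/s:
pole (1 + j500·0.002) = 1 + j1 → |·| ≈ 1.4142, ∠ ≈ 45.00°
|H| = 0.01 · 1 / (1.4142) ≈ 0.0070711
Gain = 20 log₁₀(0.0070711) ≈ -43.01 dB
∠H = (0°) − (45.00°) = -45.00°

At ω = 5000 rad/s:
pole (1 + j5000·0.002) = 1 + j10 → |·| ≈ 10.05, ∠ ≈ 84.29°
|H| = 0.01 · 1 / (10.05) ≈ 0.00099502
Gain = 20 log₁₀(0.00099502) ≈ -60.04 dB
∠H = (0°) − (84.29°) = -84.29°

ω = 500: -43.0 dB, -45.0°; ω = 5000: -60.0 dB, -84.3°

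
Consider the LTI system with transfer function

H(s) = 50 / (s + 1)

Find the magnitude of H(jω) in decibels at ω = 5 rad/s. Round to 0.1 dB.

Substitute s = j5:
Numerator: 50 = 50 + j0
Denominator: (j5) + 1 = 1 + j5
|N| = √(50² + 0²) ≈ 50, ∠N ≈ 0.00°
|D| = √(1² + 5²) ≈ 5.099, ∠D ≈ 78.69°
|H| = 50 / 5.099 ≈ 9.8058
Gain = 20 log₁₀(9.8058) ≈ 19.83 dB

19.8 dB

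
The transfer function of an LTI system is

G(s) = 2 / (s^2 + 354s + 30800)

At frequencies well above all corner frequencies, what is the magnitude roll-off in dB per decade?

Each pole contributes −20 dB/decade at high frequency; each zero contributes +20 dB/decade.
Net: 0 zero(s) − 2 pole(s) → -40 dB/decade.

-40 dB/decade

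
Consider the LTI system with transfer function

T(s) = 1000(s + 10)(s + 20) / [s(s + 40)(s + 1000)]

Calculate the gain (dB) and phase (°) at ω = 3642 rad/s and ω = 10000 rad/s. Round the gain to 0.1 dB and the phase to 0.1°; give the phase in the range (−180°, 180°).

At s = jω = j3642:
zero (s+10): 10 + j3642 → |·| = √(10²+3642²) = √13264264 ≈ 3642, ∠ = arctan(3642/10) ≈ 89.84°
zero (s+20): 20 + j3642 → |·| = √(20²+3642²) = √13264564 ≈ 3642.1, ∠ = arctan(3642/20) ≈ 89.69°
pole (s+40): 40 + j3642 → |·| = √(40²+3642²) = √13265764 ≈ 3642.2, ∠ = arctan(3642/40) ≈ 89.37°
pole (s+1000): 1000 + j3642 → |·| = √(1000²+3642²) = √14264164 ≈ 3776.8, ∠ = arctan(3642/1000) ≈ 74.65°
pole at origin: |s| = 3642, ∠ = 90.00° (in denominator)
|T| = 1000 · 1.3265e+07 / 5.0099e+10 ≈ 0.26478
Gain = 20 log₁₀(0.26478) ≈ -11.54 dB
∠T = 179.53° − 254.02° = -74.49°

At s = jω = j10000:
zero (s+10): 10 + j10000 → |·| = √(10²+10000²) = √100000100 ≈ 10000, ∠ = arctan(10000/10) ≈ 89.94°
zero (s+20): 20 + j10000 → |·| = √(20²+10000²) = √100000400 ≈ 10000, ∠ = arctan(10000/20) ≈ 89.89°
pole (s+40): 40 + j10000 → |·| = √(40²+10000²) = √100001600 ≈ 10000, ∠ = arctan(10000/40) ≈ 89.77°
pole (s+1000): 1000 + j10000 → |·| = √(1000²+10000²) = √101000000 ≈ 10050, ∠ = arctan(10000/1000) ≈ 84.29°
pole at origin: |s| = 10000, ∠ = 90.00° (in denominator)
|T| = 1000 · 1e+08 / 1.005e+12 ≈ 0.099502
Gain = 20 log₁₀(0.099502) ≈ -20.04 dB
∠T = 179.83° − 264.06° = -84.23°

ω = 3642: -11.5 dB, -74.5°; ω = 10000: -20.0 dB, -84.2°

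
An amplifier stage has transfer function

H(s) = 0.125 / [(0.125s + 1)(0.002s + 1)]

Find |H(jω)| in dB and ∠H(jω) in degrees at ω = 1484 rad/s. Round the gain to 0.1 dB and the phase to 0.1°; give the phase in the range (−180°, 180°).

At ω = 1484 rad/s:
pole (1 + j1484·0.125) = 1 + j185.5 → |·| ≈ 185.5, ∠ ≈ 89.69°
pole (1 + j1484·0.002) = 1 + j2.968 → |·| ≈ 3.1319, ∠ ≈ 71.38°
|H| = 0.125 · 1 / (185.5 · 3.1319) ≈ 0.00021516
Gain = 20 log₁₀(0.00021516) ≈ -73.34 dB
∠H = (0°) − (89.69° + 71.38°) = -161.07°

-73.3 dB, -161.1°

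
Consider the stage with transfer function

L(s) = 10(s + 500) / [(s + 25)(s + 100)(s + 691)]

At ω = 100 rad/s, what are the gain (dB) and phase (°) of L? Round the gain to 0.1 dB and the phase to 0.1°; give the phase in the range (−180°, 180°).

At s = jω = j100:
zero (s+500): 500 + j100 → |·| = √(500²+100²) = √260000 ≈ 509.9, ∠ = arctan(100/500) ≈ 11.31°
pole (s+25): 25 + j100 → |·| = √(25²+100²) = √10625 ≈ 103.08, ∠ = arctan(100/25) ≈ 75.96°
pole (s+100): 100 + j100 → |·| = √(100²+100²) = √20000 ≈ 141.42, ∠ = arctan(100/100) ≈ 45.00°
pole (s+691): 691 + j100 → |·| = √(691²+100²) = √487481 ≈ 698.2, ∠ = arctan(100/691) ≈ 8.23°
|L| = 10 · 509.9 / 1.0178e+07 ≈ 0.00050098
Gain = 20 log₁₀(0.00050098) ≈ -66.00 dB
∠L = 11.31° − 129.19° = -117.88°

-66.0 dB, -117.9°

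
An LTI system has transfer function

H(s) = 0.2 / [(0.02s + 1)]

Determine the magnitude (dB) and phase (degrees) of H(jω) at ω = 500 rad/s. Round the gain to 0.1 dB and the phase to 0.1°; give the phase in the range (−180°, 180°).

At ω = 500 rad/s:
pole (1 + j500·0.02) = 1 + j10 → |·| ≈ 10.05, ∠ ≈ 84.29°
|H| = 0.2 · 1 / (10.05) ≈ 0.0199
Gain = 20 log₁₀(0.0199) ≈ -34.02 dB
∠H = (0°) − (84.29°) = -84.29°

-34.0 dB, -84.3°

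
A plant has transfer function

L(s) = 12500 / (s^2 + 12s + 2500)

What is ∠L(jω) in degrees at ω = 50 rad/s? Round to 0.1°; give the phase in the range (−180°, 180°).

At s = jω = j50:
quadratic: (j50)² + 12·j50 + 2500 = 0 + j600 → |·| ≈ 600, ∠ ≈ 90.00°
∠L = 0.00° − 90.00° = -90.00°

-90.0°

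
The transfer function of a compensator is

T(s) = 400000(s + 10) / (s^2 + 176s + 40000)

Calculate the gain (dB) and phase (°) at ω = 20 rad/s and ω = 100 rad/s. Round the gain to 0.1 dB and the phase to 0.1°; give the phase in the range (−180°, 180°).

At s = jω = j20:
zero (s+10): 10 + j20 → |·| = √(10²+20²) = √500 ≈ 22.361, ∠ = arctan(20/10) ≈ 63.43°
quadratic: (j20)² + 176·j20 + 40000 = 39600 + j3520 → |·| ≈ 39756, ∠ ≈ 5.08°
|T| = 400000 · 22.361 / 39756 ≈ 224.98
Gain = 20 log₁₀(224.98) ≈ 47.04 dB
∠T = 63.43° − 5.08° = 58.35°

At s = jω = j100:
zero (s+10): 10 + j100 → |·| = √(10²+100²) = √10100 ≈ 100.5, ∠ = arctan(100/10) ≈ 84.29°
quadratic: (j100)² + 176·j100 + 40000 = 30000 + j17600 → |·| ≈ 34782, ∠ ≈ 30.40°
|T| = 400000 · 100.5 / 34782 ≈ 1155.8
Gain = 20 log₁₀(1155.8) ≈ 61.26 dB
∠T = 84.29° − 30.40° = 53.89°

ω = 20: 47.0 dB, 58.4°; ω = 100: 61.3 dB, 53.9°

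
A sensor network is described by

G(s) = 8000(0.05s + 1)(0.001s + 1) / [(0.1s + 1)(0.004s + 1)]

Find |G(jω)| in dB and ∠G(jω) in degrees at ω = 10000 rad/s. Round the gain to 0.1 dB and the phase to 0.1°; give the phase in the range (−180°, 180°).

At ω = 10000 rad/s:
zero (1 + j10000·0.05) = 1 + j500 → |·| ≈ 500, ∠ ≈ 89.89°
zero (1 + j10000·0.001) = 1 + j10 → |·| ≈ 10.05, ∠ ≈ 84.29°
pole (1 + j10000·0.1) = 1 + j1000 → |·| ≈ 1000, ∠ ≈ 89.94°
pole (1 + j10000·0.004) = 1 + j40 → |·| ≈ 40.012, ∠ ≈ 88.57°
|G| = 8000 · 500 · 10.05 / (1000 · 40.012) ≈ 1004.7
Gain = 20 log₁₀(1004.7) ≈ 60.04 dB
∠G = (89.89° + 84.29°) − (89.94° + 88.57°) = -4.33°

60.0 dB, -4.3°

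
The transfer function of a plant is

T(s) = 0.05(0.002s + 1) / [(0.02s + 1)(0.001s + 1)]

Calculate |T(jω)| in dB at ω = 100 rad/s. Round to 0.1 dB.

-32.9 dB

At ω = 100 rad/s:
zero (1 + j100·0.002) = 1 + j0.2 → |·| ≈ 1.0198, ∠ ≈ 11.31°
pole (1 + j100·0.02) = 1 + j2 → |·| ≈ 2.2361, ∠ ≈ 63.43°
pole (1 + j100·0.001) = 1 + j0.1 → |·| ≈ 1.005, ∠ ≈ 5.71°
|T| = 0.05 · 1.0198 / (2.2361 · 1.005) ≈ 0.02269
Gain = 20 log₁₀(0.02269) ≈ -32.88 dB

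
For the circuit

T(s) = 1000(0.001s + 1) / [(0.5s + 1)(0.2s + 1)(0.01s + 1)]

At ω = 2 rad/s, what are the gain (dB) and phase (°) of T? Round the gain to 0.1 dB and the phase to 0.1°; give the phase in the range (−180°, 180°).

56.3 dB, -67.8°

At ω = 2 rad/s:
zero (1 + j2·0.001) = 1 + j0.002 → |·| ≈ 1, ∠ ≈ 0.11°
pole (1 + j2·0.5) = 1 + j1 → |·| ≈ 1.4142, ∠ ≈ 45.00°
pole (1 + j2·0.2) = 1 + j0.4 → |·| ≈ 1.077, ∠ ≈ 21.80°
pole (1 + j2·0.01) = 1 + j0.02 → |·| ≈ 1.0002, ∠ ≈ 1.15°
|T| = 1000 · 1 / (1.4142 · 1.077 · 1.0002) ≈ 656.43
Gain = 20 log₁₀(656.43) ≈ 56.34 dB
∠T = (0.11°) − (45.00° + 21.80° + 1.15°) = -67.84°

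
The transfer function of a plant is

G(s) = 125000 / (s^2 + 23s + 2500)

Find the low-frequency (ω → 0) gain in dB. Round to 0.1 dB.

G(0) = 125000 / 2500 = 50
20 log₁₀(50) ≈ 33.98 dB

34.0 dB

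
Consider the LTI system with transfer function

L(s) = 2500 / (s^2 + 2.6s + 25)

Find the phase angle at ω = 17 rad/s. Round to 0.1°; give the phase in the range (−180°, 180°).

At s = jω = j17:
quadratic: (j17)² + 2.6·j17 + 25 = -264 + j44.2 → |·| ≈ 267.67, ∠ ≈ 170.50°
∠L = 0.00° − 170.50° = -170.50°

-170.5°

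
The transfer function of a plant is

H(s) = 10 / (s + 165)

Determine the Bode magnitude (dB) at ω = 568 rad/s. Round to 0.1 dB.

-35.4 dB

At s = jω = j568:
pole (s+165): 165 + j568 → |·| = √(165²+568²) = √349849 ≈ 591.48, ∠ = arctan(568/165) ≈ 73.80°
|H| = 10 / 591.48 ≈ 0.016907
Gain = 20 log₁₀(0.016907) ≈ -35.44 dB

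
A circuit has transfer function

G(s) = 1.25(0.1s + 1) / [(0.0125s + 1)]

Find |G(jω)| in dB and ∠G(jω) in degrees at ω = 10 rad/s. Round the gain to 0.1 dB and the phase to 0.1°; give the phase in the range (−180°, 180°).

4.9 dB, 37.9°

At ω = 10 rad/s:
zero (1 + j10·0.1) = 1 + j1 → |·| ≈ 1.4142, ∠ ≈ 45.00°
pole (1 + j10·0.0125) = 1 + j0.125 → |·| ≈ 1.0078, ∠ ≈ 7.13°
|G| = 1.25 · 1.4142 / (1.0078) ≈ 1.7541
Gain = 20 log₁₀(1.7541) ≈ 4.88 dB
∠G = (45.00°) − (7.13°) = 37.87°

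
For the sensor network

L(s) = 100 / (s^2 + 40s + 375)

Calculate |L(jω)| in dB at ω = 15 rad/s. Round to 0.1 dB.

-15.8 dB

Substitute s = j15:
Numerator: 100 = 100 + j0
Denominator: (j15)^2 + 40(j15) + 375 = 150 + j600
|N| = √(100² + 0²) ≈ 100, ∠N ≈ 0.00°
|D| = √(150² + 600²) ≈ 618.47, ∠D ≈ 75.96°
|L| = 100 / 618.47 ≈ 0.16169
Gain = 20 log₁₀(0.16169) ≈ -15.83 dB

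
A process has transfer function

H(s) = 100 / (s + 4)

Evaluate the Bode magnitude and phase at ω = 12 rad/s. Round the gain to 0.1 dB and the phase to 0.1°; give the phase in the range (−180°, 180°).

18.0 dB, -71.6°

Substitute s = j12:
Numerator: 100 = 100 + j0
Denominator: (j12) + 4 = 4 + j12
|N| = √(100² + 0²) ≈ 100, ∠N ≈ 0.00°
|D| = √(4² + 12²) ≈ 12.649, ∠D ≈ 71.57°
|H| = 100 / 12.649 ≈ 7.9058
Gain = 20 log₁₀(7.9058) ≈ 17.96 dB
∠H = 0.00° − 71.57° = -71.57°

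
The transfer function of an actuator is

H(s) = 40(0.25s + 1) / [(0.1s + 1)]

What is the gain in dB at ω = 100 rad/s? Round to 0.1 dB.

40.0 dB

At ω = 100 rad/s:
zero (1 + j100·0.25) = 1 + j25 → |·| ≈ 25.02, ∠ ≈ 87.71°
pole (1 + j100·0.1) = 1 + j10 → |·| ≈ 10.05, ∠ ≈ 84.29°
|H| = 40 · 25.02 / (10.05) ≈ 99.582
Gain = 20 log₁₀(99.582) ≈ 39.96 dB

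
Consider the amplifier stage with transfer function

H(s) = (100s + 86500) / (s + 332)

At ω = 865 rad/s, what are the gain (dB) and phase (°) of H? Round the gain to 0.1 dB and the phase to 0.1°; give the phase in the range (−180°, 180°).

Substitute s = j865:
Numerator: 100(j865) + 86500 = 86500 + j86500
Denominator: (j865) + 332 = 332 + j865
|N| = √(86500² + 86500²) ≈ 1.2233e+05, ∠N ≈ 45.00°
|D| = √(332² + 865²) ≈ 926.53, ∠D ≈ 69.00°
|H| = 1.2233e+05 / 926.53 ≈ 132.03
Gain = 20 log₁₀(132.03) ≈ 42.41 dB
∠H = 45.00° − 69.00° = -24.00°

42.4 dB, -24.0°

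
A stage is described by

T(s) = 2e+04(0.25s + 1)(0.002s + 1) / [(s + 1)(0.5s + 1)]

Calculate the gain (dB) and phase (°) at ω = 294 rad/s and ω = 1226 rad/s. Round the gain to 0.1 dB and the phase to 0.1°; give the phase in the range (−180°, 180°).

At ω = 294 rad/s:
zero (1 + j294·0.25) = 1 + j73.5 → |·| ≈ 73.507, ∠ ≈ 89.22°
zero (1 + j294·0.002) = 1 + j0.588 → |·| ≈ 1.1601, ∠ ≈ 30.46°
pole (1 + j294·1) = 1 + j294 → |·| ≈ 294, ∠ ≈ 89.81°
pole (1 + j294·0.5) = 1 + j147 → |·| ≈ 147, ∠ ≈ 89.61°
|T| = 2e+04 · 73.507 · 1.1601 / (294 · 147) ≈ 39.463
Gain = 20 log₁₀(39.463) ≈ 31.92 dB
∠T = (89.22° + 30.46°) − (89.81° + 89.61°) = -59.74°

At ω = 1226 rad/s:
zero (1 + j1226·0.25) = 1 + j306.5 → |·| ≈ 306.5, ∠ ≈ 89.81°
zero (1 + j1226·0.002) = 1 + j2.452 → |·| ≈ 2.6481, ∠ ≈ 67.81°
pole (1 + j1226·1) = 1 + j1226 → |·| ≈ 1226, ∠ ≈ 89.95°
pole (1 + j1226·0.5) = 1 + j613 → |·| ≈ 613, ∠ ≈ 89.91°
|T| = 2e+04 · 306.5 · 2.6481 / (1226 · 613) ≈ 21.6
Gain = 20 log₁₀(21.6) ≈ 26.69 dB
∠T = (89.81° + 67.81°) − (89.95° + 89.91°) = -22.24°

ω = 294: 31.9 dB, -59.7°; ω = 1226: 26.7 dB, -22.2°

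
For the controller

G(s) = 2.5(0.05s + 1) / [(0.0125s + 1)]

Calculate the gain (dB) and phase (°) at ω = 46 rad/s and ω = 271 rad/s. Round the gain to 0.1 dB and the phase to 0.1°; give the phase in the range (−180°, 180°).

At ω = 46 rad/s:
zero (1 + j46·0.05) = 1 + j2.3 → |·| ≈ 2.508, ∠ ≈ 66.50°
pole (1 + j46·0.0125) = 1 + j0.575 → |·| ≈ 1.1535, ∠ ≈ 29.90°
|G| = 2.5 · 2.508 / (1.1535) ≈ 5.4356
Gain = 20 log₁₀(5.4356) ≈ 14.70 dB
∠G = (66.50°) − (29.90°) = 36.60°

At ω = 271 rad/s:
zero (1 + j271·0.05) = 1 + j13.55 → |·| ≈ 13.587, ∠ ≈ 85.78°
pole (1 + j271·0.0125) = 1 + j3.3875 → |·| ≈ 3.532, ∠ ≈ 73.55°
|G| = 2.5 · 13.587 / (3.532) ≈ 9.6171
Gain = 20 log₁₀(9.6171) ≈ 19.66 dB
∠G = (85.78°) − (73.55°) = 12.23°

ω = 46: 14.7 dB, 36.6°; ω = 271: 19.7 dB, 12.2°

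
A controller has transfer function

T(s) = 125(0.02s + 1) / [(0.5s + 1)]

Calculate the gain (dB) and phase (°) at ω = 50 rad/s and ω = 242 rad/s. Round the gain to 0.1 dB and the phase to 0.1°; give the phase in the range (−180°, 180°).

At ω = 50 rad/s:
zero (1 + j50·0.02) = 1 + j1 → |·| ≈ 1.4142, ∠ ≈ 45.00°
pole (1 + j50·0.5) = 1 + j25 → |·| ≈ 25.02, ∠ ≈ 87.71°
|T| = 125 · 1.4142 / (25.02) ≈ 7.0653
Gain = 20 log₁₀(7.0653) ≈ 16.98 dB
∠T = (45.00°) − (87.71°) = -42.71°

At ω = 242 rad/s:
zero (1 + j242·0.02) = 1 + j4.84 → |·| ≈ 4.9422, ∠ ≈ 78.33°
pole (1 + j242·0.5) = 1 + j121 → |·| ≈ 121, ∠ ≈ 89.53°
|T| = 125 · 4.9422 / (121) ≈ 5.1056
Gain = 20 log₁₀(5.1056) ≈ 14.16 dB
∠T = (78.33°) − (89.53°) = -11.20°

ω = 50: 17.0 dB, -42.7°; ω = 242: 14.2 dB, -11.2°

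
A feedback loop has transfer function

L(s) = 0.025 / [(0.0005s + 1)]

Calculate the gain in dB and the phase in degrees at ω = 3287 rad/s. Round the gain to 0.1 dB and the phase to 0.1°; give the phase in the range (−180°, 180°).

-37.7 dB, -58.7°

At ω = 3287 rad/s:
pole (1 + j3287·0.0005) = 1 + j1.6435 → |·| ≈ 1.9238, ∠ ≈ 58.68°
|L| = 0.025 · 1 / (1.9238) ≈ 0.012995
Gain = 20 log₁₀(0.012995) ≈ -37.72 dB
∠L = (0°) − (58.68°) = -58.68°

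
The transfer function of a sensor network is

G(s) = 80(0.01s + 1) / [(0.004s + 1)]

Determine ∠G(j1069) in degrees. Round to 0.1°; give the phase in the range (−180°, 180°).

At ω = 1069 rad/s:
zero (1 + j1069·0.01) = 1 + j10.69 → |·| ≈ 10.737, ∠ ≈ 84.66°
pole (1 + j1069·0.004) = 1 + j4.276 → |·| ≈ 4.3914, ∠ ≈ 76.84°
∠G = (84.66°) − (76.84°) = 7.82°

7.8°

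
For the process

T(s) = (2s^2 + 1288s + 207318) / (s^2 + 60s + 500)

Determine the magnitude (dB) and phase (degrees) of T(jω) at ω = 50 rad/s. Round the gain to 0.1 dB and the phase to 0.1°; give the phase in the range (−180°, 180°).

Substitute s = j50:
Numerator: 2(j50)^2 + 1288(j50) + 207318 = 202318 + j64400
Denominator: (j50)^2 + 60(j50) + 500 = -2000 + j3000
|N| = √(202318² + 64400²) ≈ 2.1232e+05, ∠N ≈ 17.66°
|D| = √(2000² + 3000²) ≈ 3605.6, ∠D ≈ 123.69°
|T| = 2.1232e+05 / 3605.6 ≈ 58.886
Gain = 20 log₁₀(58.886) ≈ 35.40 dB
∠T = 17.66° − 123.69° = -106.03°

35.4 dB, -106.0°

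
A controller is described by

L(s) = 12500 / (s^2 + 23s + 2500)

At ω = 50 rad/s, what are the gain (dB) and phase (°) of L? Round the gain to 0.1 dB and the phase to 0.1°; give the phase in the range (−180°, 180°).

20.7 dB, -90.0°

At s = jω = j50:
quadratic: (j50)² + 23·j50 + 2500 = 0 + j1150 → |·| ≈ 1150, ∠ ≈ 90.00°
|L| = 12500 / 1150 ≈ 10.87
Gain = 20 log₁₀(10.87) ≈ 20.72 dB
∠L = 0.00° − 90.00° = -90.00°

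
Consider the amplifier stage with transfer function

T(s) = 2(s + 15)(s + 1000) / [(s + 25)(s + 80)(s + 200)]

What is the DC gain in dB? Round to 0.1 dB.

-22.5 dB

T(0) = 2·15·1000 / (25·80·200) = 0.075
20 log₁₀(0.075) ≈ -22.50 dB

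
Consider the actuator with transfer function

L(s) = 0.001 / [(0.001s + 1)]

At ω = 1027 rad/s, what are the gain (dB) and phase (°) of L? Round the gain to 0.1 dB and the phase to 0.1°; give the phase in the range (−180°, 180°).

At ω = 1027 rad/s:
pole (1 + j1027·0.001) = 1 + j1.027 → |·| ≈ 1.4334, ∠ ≈ 45.76°
|L| = 0.001 · 1 / (1.4334) ≈ 0.00069764
Gain = 20 log₁₀(0.00069764) ≈ -63.13 dB
∠L = (0°) − (45.76°) = -45.76°

-63.1 dB, -45.8°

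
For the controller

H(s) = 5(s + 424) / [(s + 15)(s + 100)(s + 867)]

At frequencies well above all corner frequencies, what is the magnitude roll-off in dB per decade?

Each pole contributes −20 dB/decade at high frequency; each zero contributes +20 dB/decade.
Net: 1 zero(s) − 3 pole(s) → -40 dB/decade.

-40 dB/decade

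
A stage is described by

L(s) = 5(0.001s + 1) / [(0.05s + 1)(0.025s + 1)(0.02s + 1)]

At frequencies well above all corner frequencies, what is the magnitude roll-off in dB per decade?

-40 dB/decade

Each pole contributes −20 dB/decade at high frequency; each zero contributes +20 dB/decade.
Net: 1 zero(s) − 3 pole(s) → -40 dB/decade.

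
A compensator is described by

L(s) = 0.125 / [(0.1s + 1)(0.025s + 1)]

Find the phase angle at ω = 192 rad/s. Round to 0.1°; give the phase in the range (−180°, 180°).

-165.3°

At ω = 192 rad/s:
pole (1 + j192·0.1) = 1 + j19.2 → |·| ≈ 19.226, ∠ ≈ 87.02°
pole (1 + j192·0.025) = 1 + j4.8 → |·| ≈ 4.9031, ∠ ≈ 78.23°
∠L = (0°) − (87.02° + 78.23°) = -165.25°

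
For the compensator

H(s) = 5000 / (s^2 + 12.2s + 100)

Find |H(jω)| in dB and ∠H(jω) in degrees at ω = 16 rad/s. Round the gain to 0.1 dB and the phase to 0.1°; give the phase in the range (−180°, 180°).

At s = jω = j16:
quadratic: (j16)² + 12.2·j16 + 100 = -156 + j195.2 → |·| ≈ 249.88, ∠ ≈ 128.63°
|H| = 5000 / 249.88 ≈ 20.01
Gain = 20 log₁₀(20.01) ≈ 26.02 dB
∠H = 0.00° − 128.63° = -128.63°

26.0 dB, -128.6°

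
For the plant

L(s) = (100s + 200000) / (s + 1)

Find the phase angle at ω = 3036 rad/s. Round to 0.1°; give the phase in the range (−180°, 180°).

-33.4°

Substitute s = j3036:
Numerator: 100(j3036) + 200000 = 200000 + j303600
Denominator: (j3036) + 1 = 1 + j3036
|N| = √(200000² + 303600²) ≈ 3.6356e+05, ∠N ≈ 56.62°
|D| = √(1² + 3036²) ≈ 3036, ∠D ≈ 89.98°
∠L = 56.62° − 89.98° = -33.36°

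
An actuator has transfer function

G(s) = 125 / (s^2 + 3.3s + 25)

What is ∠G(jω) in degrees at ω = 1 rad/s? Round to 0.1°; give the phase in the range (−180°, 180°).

At s = jω = j1:
quadratic: (j1)² + 3.3·j1 + 25 = 24 + j3.3 → |·| ≈ 24.226, ∠ ≈ 7.83°
∠G = 0.00° − 7.83° = -7.83°

-7.8°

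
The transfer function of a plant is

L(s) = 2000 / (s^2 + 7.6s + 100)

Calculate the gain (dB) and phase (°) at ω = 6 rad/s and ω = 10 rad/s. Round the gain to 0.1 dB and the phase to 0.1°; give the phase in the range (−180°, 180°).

ω = 6: 28.1 dB, -35.5°; ω = 10: 28.4 dB, -90.0°

At s = jω = j6:
quadratic: (j6)² + 7.6·j6 + 100 = 64 + j45.6 → |·| ≈ 78.583, ∠ ≈ 35.47°
|L| = 2000 / 78.583 ≈ 25.451
Gain = 20 log₁₀(25.451) ≈ 28.11 dB
∠L = 0.00° − 35.47° = -35.47°

At s = jω = j10:
quadratic: (j10)² + 7.6·j10 + 100 = 0 + j76 → |·| ≈ 76, ∠ ≈ 90.00°
|L| = 2000 / 76 ≈ 26.316
Gain = 20 log₁₀(26.316) ≈ 28.40 dB
∠L = 0.00° − 90.00° = -90.00°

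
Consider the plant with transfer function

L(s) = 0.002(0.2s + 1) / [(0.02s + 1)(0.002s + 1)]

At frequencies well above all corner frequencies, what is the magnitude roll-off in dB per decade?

Each pole contributes −20 dB/decade at high frequency; each zero contributes +20 dB/decade.
Net: 1 zero(s) − 2 pole(s) → -20 dB/decade.

-20 dB/decade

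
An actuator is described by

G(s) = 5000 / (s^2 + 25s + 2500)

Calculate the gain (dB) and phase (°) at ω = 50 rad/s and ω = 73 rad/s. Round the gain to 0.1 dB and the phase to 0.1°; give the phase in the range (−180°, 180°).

ω = 50: 12.0 dB, -90.0°; ω = 73: 3.4 dB, -147.2°

At s = jω = j50:
quadratic: (j50)² + 25·j50 + 2500 = 0 + j1250 → |·| ≈ 1250, ∠ ≈ 90.00°
|G| = 5000 / 1250 ≈ 4
Gain = 20 log₁₀(4) ≈ 12.04 dB
∠G = 0.00° − 90.00° = -90.00°

At s = jω = j73:
quadratic: (j73)² + 25·j73 + 2500 = -2829 + j1825 → |·| ≈ 3366.6, ∠ ≈ 147.17°
|G| = 5000 / 3366.6 ≈ 1.4852
Gain = 20 log₁₀(1.4852) ≈ 3.44 dB
∠G = 0.00° − 147.17° = -147.17°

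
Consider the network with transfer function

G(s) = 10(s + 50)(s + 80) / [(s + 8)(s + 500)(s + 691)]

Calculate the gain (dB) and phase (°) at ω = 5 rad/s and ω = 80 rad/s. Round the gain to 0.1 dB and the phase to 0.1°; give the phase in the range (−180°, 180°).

At s = jω = j5:
zero (s+50): 50 + j5 → |·| = √(50²+5²) = √2525 ≈ 50.249, ∠ = arctan(5/50) ≈ 5.71°
zero (s+80): 80 + j5 → |·| = √(80²+5²) = √6425 ≈ 80.156, ∠ = arctan(5/80) ≈ 3.58°
pole (s+8): 8 + j5 → |·| = √(8²+5²) = √89 ≈ 9.434, ∠ = arctan(5/8) ≈ 32.01°
pole (s+500): 500 + j5 → |·| = √(500²+5²) = √250025 ≈ 500.02, ∠ = arctan(5/500) ≈ 0.57°
pole (s+691): 691 + j5 → |·| = √(691²+5²) = √477506 ≈ 691.02, ∠ = arctan(5/691) ≈ 0.41°
|G| = 10 · 4027.8 / 3.2597e+06 ≈ 0.012356
Gain = 20 log₁₀(0.012356) ≈ -38.16 dB
∠G = 9.29° − 32.99° = -23.70°

At s = jω = j80:
zero (s+50): 50 + j80 → |·| = √(50²+80²) = √8900 ≈ 94.34, ∠ = arctan(80/50) ≈ 57.99°
zero (s+80): 80 + j80 → |·| = √(80²+80²) = √12800 ≈ 113.14, ∠ = arctan(80/80) ≈ 45.00°
pole (s+8): 8 + j80 → |·| = √(8²+80²) = √6464 ≈ 80.399, ∠ = arctan(80/8) ≈ 84.29°
pole (s+500): 500 + j80 → |·| = √(500²+80²) = √256400 ≈ 506.36, ∠ = arctan(80/500) ≈ 9.09°
pole (s+691): 691 + j80 → |·| = √(691²+80²) = √483881 ≈ 695.62, ∠ = arctan(80/691) ≈ 6.60°
|G| = 10 · 10674 / 2.8319e+07 ≈ 0.0037692
Gain = 20 log₁₀(0.0037692) ≈ -48.48 dB
∠G = 102.99° − 99.98° = 3.01°

ω = 5: -38.2 dB, -23.7°; ω = 80: -48.5 dB, 3.0°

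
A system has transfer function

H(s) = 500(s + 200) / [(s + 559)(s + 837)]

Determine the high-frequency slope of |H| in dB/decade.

Each pole contributes −20 dB/decade at high frequency; each zero contributes +20 dB/decade.
Net: 1 zero(s) − 2 pole(s) → -20 dB/decade.

-20 dB/decade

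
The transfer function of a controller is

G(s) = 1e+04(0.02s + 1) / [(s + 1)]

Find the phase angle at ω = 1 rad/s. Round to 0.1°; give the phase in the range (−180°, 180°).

At ω = 1 rad/s:
zero (1 + j1·0.02) = 1 + j0.02 → |·| ≈ 1.0002, ∠ ≈ 1.15°
pole (1 + j1·1) = 1 + j1 → |·| ≈ 1.4142, ∠ ≈ 45.00°
∠G = (1.15°) − (45.00°) = -43.85°

-43.9°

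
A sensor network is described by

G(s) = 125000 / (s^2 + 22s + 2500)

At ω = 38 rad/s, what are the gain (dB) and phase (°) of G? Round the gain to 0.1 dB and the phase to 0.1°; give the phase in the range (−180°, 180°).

At s = jω = j38:
quadratic: (j38)² + 22·j38 + 2500 = 1056 + j836 → |·| ≈ 1346.9, ∠ ≈ 38.37°
|G| = 125000 / 1346.9 ≈ 92.806
Gain = 20 log₁₀(92.806) ≈ 39.35 dB
∠G = 0.00° − 38.37° = -38.37°

39.4 dB, -38.4°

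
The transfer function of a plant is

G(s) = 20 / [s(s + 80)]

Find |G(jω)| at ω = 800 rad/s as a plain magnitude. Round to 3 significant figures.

3.11e-05

At s = jω = j800:
pole (s+80): 80 + j800 → |·| = √(80²+800²) = √646400 ≈ 803.99, ∠ = arctan(800/80) ≈ 84.29°
pole at origin: |s| = 800, ∠ = 90.00° (in denominator)
|G| = 20 / 6.4319e+05 ≈ 3.1095e-05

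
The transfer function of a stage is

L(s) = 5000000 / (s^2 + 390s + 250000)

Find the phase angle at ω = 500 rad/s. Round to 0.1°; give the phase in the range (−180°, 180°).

At s = jω = j500:
quadratic: (j500)² + 390·j500 + 250000 = 0 + j195000 → |·| ≈ 1.95e+05, ∠ ≈ 90.00°
∠L = 0.00° − 90.00° = -90.00°

-90.0°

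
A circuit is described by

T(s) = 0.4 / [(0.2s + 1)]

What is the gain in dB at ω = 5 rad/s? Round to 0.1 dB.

-11.0 dB

At ω = 5 rad/s:
pole (1 + j5·0.2) = 1 + j1 → |·| ≈ 1.4142, ∠ ≈ 45.00°
|T| = 0.4 · 1 / (1.4142) ≈ 0.28285
Gain = 20 log₁₀(0.28285) ≈ -10.97 dB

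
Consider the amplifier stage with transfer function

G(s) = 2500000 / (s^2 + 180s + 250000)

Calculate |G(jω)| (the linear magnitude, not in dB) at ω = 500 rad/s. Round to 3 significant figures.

27.8

At s = jω = j500:
quadratic: (j500)² + 180·j500 + 250000 = 0 + j90000 → |·| ≈ 90000, ∠ ≈ 90.00°
|G| = 2500000 / 90000 ≈ 27.778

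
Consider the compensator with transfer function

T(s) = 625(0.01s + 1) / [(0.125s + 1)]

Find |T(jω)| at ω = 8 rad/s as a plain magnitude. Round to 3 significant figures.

At ω = 8 rad/s:
zero (1 + j8·0.01) = 1 + j0.08 → |·| ≈ 1.0032, ∠ ≈ 4.57°
pole (1 + j8·0.125) = 1 + j1 → |·| ≈ 1.4142, ∠ ≈ 45.00°
|T| = 625 · 1.0032 / (1.4142) ≈ 443.36

443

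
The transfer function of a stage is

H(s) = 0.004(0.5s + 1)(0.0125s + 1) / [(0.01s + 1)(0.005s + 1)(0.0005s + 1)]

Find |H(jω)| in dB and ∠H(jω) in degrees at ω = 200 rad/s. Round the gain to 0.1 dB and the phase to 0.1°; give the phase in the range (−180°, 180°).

At ω = 200 rad/s:
zero (1 + j200·0.5) = 1 + j100 → |·| ≈ 100, ∠ ≈ 89.43°
zero (1 + j200·0.0125) = 1 + j2.5 → |·| ≈ 2.6926, ∠ ≈ 68.20°
pole (1 + j200·0.01) = 1 + j2 → |·| ≈ 2.2361, ∠ ≈ 63.43°
pole (1 + j200·0.005) = 1 + j1 → |·| ≈ 1.4142, ∠ ≈ 45.00°
pole (1 + j200·0.0005) = 1 + j0.1 → |·| ≈ 1.005, ∠ ≈ 5.71°
|H| = 0.004 · 100 · 2.6926 / (2.2361 · 1.4142 · 1.005) ≈ 0.33889
Gain = 20 log₁₀(0.33889) ≈ -9.40 dB
∠H = (89.43° + 68.20°) − (63.43° + 45.00° + 5.71°) = 43.49°

-9.4 dB, 43.5°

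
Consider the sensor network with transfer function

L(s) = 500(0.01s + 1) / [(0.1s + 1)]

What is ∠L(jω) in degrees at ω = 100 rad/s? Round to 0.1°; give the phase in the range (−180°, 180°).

-39.3°

At ω = 100 rad/s:
zero (1 + j100·0.01) = 1 + j1 → |·| ≈ 1.4142, ∠ ≈ 45.00°
pole (1 + j100·0.1) = 1 + j10 → |·| ≈ 10.05, ∠ ≈ 84.29°
∠L = (45.00°) − (84.29°) = -39.29°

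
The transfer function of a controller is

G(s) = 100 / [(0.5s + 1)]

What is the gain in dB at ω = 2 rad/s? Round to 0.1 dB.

37.0 dB

At ω = 2 rad/s:
pole (1 + j2·0.5) = 1 + j1 → |·| ≈ 1.4142, ∠ ≈ 45.00°
|G| = 100 · 1 / (1.4142) ≈ 70.711
Gain = 20 log₁₀(70.711) ≈ 36.99 dB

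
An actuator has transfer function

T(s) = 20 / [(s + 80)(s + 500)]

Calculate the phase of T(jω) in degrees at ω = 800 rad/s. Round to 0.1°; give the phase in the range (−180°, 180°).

At s = jω = j800:
pole (s+80): 80 + j800 → |·| = √(80²+800²) = √646400 ≈ 803.99, ∠ = arctan(800/80) ≈ 84.29°
pole (s+500): 500 + j800 → |·| = √(500²+800²) = √890000 ≈ 943.4, ∠ = arctan(800/500) ≈ 57.99°
∠T = 0.00° − 142.28° = -142.28°

-142.3°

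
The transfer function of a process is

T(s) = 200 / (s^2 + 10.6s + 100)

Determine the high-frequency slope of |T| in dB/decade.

-40 dB/decade

Each pole contributes −20 dB/decade at high frequency; each zero contributes +20 dB/decade.
Net: 0 zero(s) − 2 pole(s) → -40 dB/decade.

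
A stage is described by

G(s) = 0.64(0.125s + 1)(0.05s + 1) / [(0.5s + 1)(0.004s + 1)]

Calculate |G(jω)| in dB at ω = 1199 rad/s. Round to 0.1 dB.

At ω = 1199 rad/s:
zero (1 + j1199·0.125) = 1 + j149.875 → |·| ≈ 149.88, ∠ ≈ 89.62°
zero (1 + j1199·0.05) = 1 + j59.95 → |·| ≈ 59.958, ∠ ≈ 89.04°
pole (1 + j1199·0.5) = 1 + j599.5 → |·| ≈ 599.5, ∠ ≈ 89.90°
pole (1 + j1199·0.004) = 1 + j4.796 → |·| ≈ 4.8991, ∠ ≈ 78.22°
|G| = 0.64 · 149.88 · 59.958 / (599.5 · 4.8991) ≈ 1.9582
Gain = 20 log₁₀(1.9582) ≈ 5.84 dB

5.8 dB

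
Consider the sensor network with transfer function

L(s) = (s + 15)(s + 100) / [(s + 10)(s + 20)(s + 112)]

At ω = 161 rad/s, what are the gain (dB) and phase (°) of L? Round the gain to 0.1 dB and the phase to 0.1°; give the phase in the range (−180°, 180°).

-44.5 dB, -81.7°

At s = jω = j161:
zero (s+15): 15 + j161 → |·| = √(15²+161²) = √26146 ≈ 161.7, ∠ = arctan(161/15) ≈ 84.68°
zero (s+100): 100 + j161 → |·| = √(100²+161²) = √35921 ≈ 189.53, ∠ = arctan(161/100) ≈ 58.15°
pole (s+10): 10 + j161 → |·| = √(10²+161²) = √26021 ≈ 161.31, ∠ = arctan(161/10) ≈ 86.45°
pole (s+20): 20 + j161 → |·| = √(20²+161²) = √26321 ≈ 162.24, ∠ = arctan(161/20) ≈ 82.92°
pole (s+112): 112 + j161 → |·| = √(112²+161²) = √38465 ≈ 196.12, ∠ = arctan(161/112) ≈ 55.18°
|L| = 1 · 30647 / 5.1326e+06 ≈ 0.005971
Gain = 20 log₁₀(0.005971) ≈ -44.48 dB
∠L = 142.83° − 224.55° = -81.72°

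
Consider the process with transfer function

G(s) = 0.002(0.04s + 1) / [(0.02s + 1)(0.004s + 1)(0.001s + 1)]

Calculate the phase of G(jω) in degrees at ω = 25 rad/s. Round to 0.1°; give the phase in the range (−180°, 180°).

11.3°

At ω = 25 rad/s:
zero (1 + j25·0.04) = 1 + j1 → |·| ≈ 1.4142, ∠ ≈ 45.00°
pole (1 + j25·0.02) = 1 + j0.5 → |·| ≈ 1.118, ∠ ≈ 26.57°
pole (1 + j25·0.004) = 1 + j0.1 → |·| ≈ 1.005, ∠ ≈ 5.71°
pole (1 + j25·0.001) = 1 + j0.025 → |·| ≈ 1.0003, ∠ ≈ 1.43°
∠G = (45.00°) − (26.57° + 5.71° + 1.43°) = 11.29°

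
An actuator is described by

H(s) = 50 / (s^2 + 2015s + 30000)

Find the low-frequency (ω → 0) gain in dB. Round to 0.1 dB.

H(0) = 50 / 30000 ≈ 0.0016667
20 log₁₀(0.0016667) ≈ -55.56 dB

-55.6 dB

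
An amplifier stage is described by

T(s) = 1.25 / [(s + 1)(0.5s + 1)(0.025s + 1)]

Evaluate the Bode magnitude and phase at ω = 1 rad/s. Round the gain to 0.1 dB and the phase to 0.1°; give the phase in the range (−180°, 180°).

-2.0 dB, -73.0°

At ω = 1 rad/s:
pole (1 + j1·1) = 1 + j1 → |·| ≈ 1.4142, ∠ ≈ 45.00°
pole (1 + j1·0.5) = 1 + j0.5 → |·| ≈ 1.118, ∠ ≈ 26.57°
pole (1 + j1·0.025) = 1 + j0.025 → |·| ≈ 1.0003, ∠ ≈ 1.43°
|T| = 1.25 · 1 / (1.4142 · 1.118 · 1.0003) ≈ 0.79036
Gain = 20 log₁₀(0.79036) ≈ -2.04 dB
∠T = (0°) − (45.00° + 26.57° + 1.43°) = -73.00°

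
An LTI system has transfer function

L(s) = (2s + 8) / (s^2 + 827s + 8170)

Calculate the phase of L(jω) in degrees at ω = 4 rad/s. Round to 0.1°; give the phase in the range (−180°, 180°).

Substitute s = j4:
Numerator: 2(j4) + 8 = 8 + j8
Denominator: (j4)^2 + 827(j4) + 8170 = 8154 + j3308
|N| = √(8² + 8²) ≈ 11.314, ∠N ≈ 45.00°
|D| = √(8154² + 3308²) ≈ 8799.5, ∠D ≈ 22.08°
∠L = 45.00° − 22.08° = 22.92°

22.9°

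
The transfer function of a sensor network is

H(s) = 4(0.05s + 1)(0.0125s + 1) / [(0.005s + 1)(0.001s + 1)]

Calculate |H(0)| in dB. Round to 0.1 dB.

H(0) = 4 · 1 / 1 = 4
20 log₁₀(4) ≈ 12.04 dB

12.0 dB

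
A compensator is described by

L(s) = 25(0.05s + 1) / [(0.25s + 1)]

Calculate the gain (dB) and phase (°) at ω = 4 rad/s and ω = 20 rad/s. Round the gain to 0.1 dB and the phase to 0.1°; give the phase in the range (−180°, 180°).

ω = 4: 25.1 dB, -33.7°; ω = 20: 16.8 dB, -33.7°

At ω = 4 rad/s:
zero (1 + j4·0.05) = 1 + j0.2 → |·| ≈ 1.0198, ∠ ≈ 11.31°
pole (1 + j4·0.25) = 1 + j1 → |·| ≈ 1.4142, ∠ ≈ 45.00°
|L| = 25 · 1.0198 / (1.4142) ≈ 18.028
Gain = 20 log₁₀(18.028) ≈ 25.12 dB
∠L = (11.31°) − (45.00°) = -33.69°

At ω = 20 rad/s:
zero (1 + j20·0.05) = 1 + j1 → |·| ≈ 1.4142, ∠ ≈ 45.00°
pole (1 + j20·0.25) = 1 + j5 → |·| ≈ 5.099, ∠ ≈ 78.69°
|L| = 25 · 1.4142 / (5.099) ≈ 6.9337
Gain = 20 log₁₀(6.9337) ≈ 16.82 dB
∠L = (45.00°) − (78.69°) = -33.69°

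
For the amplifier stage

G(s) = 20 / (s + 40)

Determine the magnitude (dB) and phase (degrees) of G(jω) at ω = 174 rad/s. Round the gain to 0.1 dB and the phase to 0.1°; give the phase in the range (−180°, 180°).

At s = jω = j174:
pole (s+40): 40 + j174 → |·| = √(40²+174²) = √31876 ≈ 178.54, ∠ = arctan(174/40) ≈ 77.05°
|G| = 20 / 178.54 ≈ 0.11202
Gain = 20 log₁₀(0.11202) ≈ -19.01 dB
∠G = 0.00° − 77.05° = -77.05°

-19.0 dB, -77.1°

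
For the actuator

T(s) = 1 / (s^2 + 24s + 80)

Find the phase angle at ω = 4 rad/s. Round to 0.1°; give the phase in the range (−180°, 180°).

-56.3°

Substitute s = j4:
Numerator: 1 = 1 + j0
Denominator: (j4)^2 + 24(j4) + 80 = 64 + j96
|N| = √(1² + 0²) ≈ 1, ∠N ≈ 0.00°
|D| = √(64² + 96²) ≈ 115.38, ∠D ≈ 56.31°
∠T = 0.00° − 56.31° = -56.31°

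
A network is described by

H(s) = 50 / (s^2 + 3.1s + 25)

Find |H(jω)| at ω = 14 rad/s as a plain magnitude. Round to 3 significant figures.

0.283

At s = jω = j14:
quadratic: (j14)² + 3.1·j14 + 25 = -171 + j43.4 → |·| ≈ 176.42, ∠ ≈ 165.76°
|H| = 50 / 176.42 ≈ 0.28341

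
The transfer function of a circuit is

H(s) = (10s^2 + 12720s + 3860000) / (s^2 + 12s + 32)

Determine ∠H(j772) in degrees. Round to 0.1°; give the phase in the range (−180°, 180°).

-77.0°

Substitute s = j772:
Numerator: 10(j772)^2 + 12720(j772) + 3860000 = -2099840 + j9819840
Denominator: (j772)^2 + 12(j772) + 32 = -595952 + j9264
|N| = √(2099840² + 9819840²) ≈ 1.0042e+07, ∠N ≈ 102.07°
|D| = √(595952² + 9264²) ≈ 5.9602e+05, ∠D ≈ 179.11°
∠H = 102.07° − 179.11° = -77.04°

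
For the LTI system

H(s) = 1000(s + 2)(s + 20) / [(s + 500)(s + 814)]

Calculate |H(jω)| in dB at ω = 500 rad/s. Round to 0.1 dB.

At s = jω = j500:
zero (s+2): 2 + j500 → |·| = √(2²+500²) = √250004 ≈ 500, ∠ = arctan(500/2) ≈ 89.77°
zero (s+20): 20 + j500 → |·| = √(20²+500²) = √250400 ≈ 500.4, ∠ = arctan(500/20) ≈ 87.71°
pole (s+500): 500 + j500 → |·| = √(500²+500²) = √500000 ≈ 707.11, ∠ = arctan(500/500) ≈ 45.00°
pole (s+814): 814 + j500 → |·| = √(814²+500²) = √912596 ≈ 955.3, ∠ = arctan(500/814) ≈ 31.56°
|H| = 1000 · 2.502e+05 / 6.755e+05 ≈ 370.39
Gain = 20 log₁₀(370.39) ≈ 51.37 dB

51.4 dB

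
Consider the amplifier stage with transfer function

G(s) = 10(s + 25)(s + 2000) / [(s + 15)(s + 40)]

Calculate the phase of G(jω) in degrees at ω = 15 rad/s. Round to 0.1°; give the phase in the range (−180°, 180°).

-34.2°

At s = jω = j15:
zero (s+25): 25 + j15 → |·| = √(25²+15²) = √850 ≈ 29.155, ∠ = arctan(15/25) ≈ 30.96°
zero (s+2000): 2000 + j15 → |·| = √(2000²+15²) = √4000225 ≈ 2000.1, ∠ = arctan(15/2000) ≈ 0.43°
pole (s+15): 15 + j15 → |·| = √(15²+15²) = √450 ≈ 21.213, ∠ = arctan(15/15) ≈ 45.00°
pole (s+40): 40 + j15 → |·| = √(40²+15²) = √1825 ≈ 42.72, ∠ = arctan(15/40) ≈ 20.56°
∠G = 31.39° − 65.56° = -34.17°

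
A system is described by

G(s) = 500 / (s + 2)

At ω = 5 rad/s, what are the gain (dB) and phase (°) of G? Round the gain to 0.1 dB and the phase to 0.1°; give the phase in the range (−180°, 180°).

Substitute s = j5:
Numerator: 500 = 500 + j0
Denominator: (j5) + 2 = 2 + j5
|N| = √(500² + 0²) ≈ 500, ∠N ≈ 0.00°
|D| = √(2² + 5²) ≈ 5.3852, ∠D ≈ 68.20°
|G| = 500 / 5.3852 ≈ 92.847
Gain = 20 log₁₀(92.847) ≈ 39.36 dB
∠G = 0.00° − 68.20° = -68.20°

39.4 dB, -68.2°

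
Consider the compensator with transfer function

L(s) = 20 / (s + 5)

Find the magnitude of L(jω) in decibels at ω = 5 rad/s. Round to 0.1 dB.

9.0 dB

At s = jω = j5:
pole (s+5): 5 + j5 → |·| = √(5²+5²) = √50 ≈ 7.0711, ∠ = arctan(5/5) ≈ 45.00°
|L| = 20 / 7.0711 ≈ 2.8284
Gain = 20 log₁₀(2.8284) ≈ 9.03 dB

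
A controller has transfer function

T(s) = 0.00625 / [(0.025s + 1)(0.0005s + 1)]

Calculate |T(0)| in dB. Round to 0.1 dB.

T(0) = 0.00625 · 1 / 1 = 0.00625
20 log₁₀(0.00625) ≈ -44.08 dB

-44.1 dB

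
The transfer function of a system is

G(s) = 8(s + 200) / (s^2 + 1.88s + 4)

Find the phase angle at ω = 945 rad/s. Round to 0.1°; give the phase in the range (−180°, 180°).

At s = jω = j945:
zero (s+200): 200 + j945 → |·| = √(200²+945²) = √933025 ≈ 965.93, ∠ = arctan(945/200) ≈ 78.05°
quadratic: (j945)² + 1.88·j945 + 4 = -893021 + j1776.6 → |·| ≈ 8.9302e+05, ∠ ≈ 179.89°
∠G = 78.05° − 179.89° = -101.84°

-101.8°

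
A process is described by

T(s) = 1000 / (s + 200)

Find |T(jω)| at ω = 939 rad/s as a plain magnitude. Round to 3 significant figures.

Substitute s = j939:
Numerator: 1000 = 1000 + j0
Denominator: (j939) + 200 = 200 + j939
|N| = √(1000² + 0²) ≈ 1000, ∠N ≈ 0.00°
|D| = √(200² + 939²) ≈ 960.06, ∠D ≈ 77.98°
|T| = 1000 / 960.06 ≈ 1.0416

1.04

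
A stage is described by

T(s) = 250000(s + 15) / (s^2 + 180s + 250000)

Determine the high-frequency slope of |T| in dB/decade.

Each pole contributes −20 dB/decade at high frequency; each zero contributes +20 dB/decade.
Net: 1 zero(s) − 2 pole(s) → -20 dB/decade.

-20 dB/decade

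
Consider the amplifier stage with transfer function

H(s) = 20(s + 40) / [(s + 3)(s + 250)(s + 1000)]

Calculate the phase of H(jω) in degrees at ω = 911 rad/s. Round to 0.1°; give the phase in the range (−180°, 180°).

-119.3°

At s = jω = j911:
zero (s+40): 40 + j911 → |·| = √(40²+911²) = √831521 ≈ 911.88, ∠ = arctan(911/40) ≈ 87.49°
pole (s+3): 3 + j911 → |·| = √(3²+911²) = √829930 ≈ 911, ∠ = arctan(911/3) ≈ 89.81°
pole (s+250): 250 + j911 → |·| = √(250²+911²) = √892421 ≈ 944.68, ∠ = arctan(911/250) ≈ 74.65°
pole (s+1000): 1000 + j911 → |·| = √(1000²+911²) = √1829921 ≈ 1352.7, ∠ = arctan(911/1000) ≈ 42.33°
∠H = 87.49° − 206.79° = -119.30°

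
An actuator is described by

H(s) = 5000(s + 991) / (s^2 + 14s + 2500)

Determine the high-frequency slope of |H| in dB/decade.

-20 dB/decade

Each pole contributes −20 dB/decade at high frequency; each zero contributes +20 dB/decade.
Net: 1 zero(s) − 2 pole(s) → -20 dB/decade.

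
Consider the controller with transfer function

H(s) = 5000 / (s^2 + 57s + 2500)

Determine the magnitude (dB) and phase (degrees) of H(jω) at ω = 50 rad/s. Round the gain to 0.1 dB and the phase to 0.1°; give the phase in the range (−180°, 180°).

At s = jω = j50:
quadratic: (j50)² + 57·j50 + 2500 = 0 + j2850 → |·| ≈ 2850, ∠ ≈ 90.00°
|H| = 5000 / 2850 ≈ 1.7544
Gain = 20 log₁₀(1.7544) ≈ 4.88 dB
∠H = 0.00° − 90.00° = -90.00°

4.9 dB, -90.0°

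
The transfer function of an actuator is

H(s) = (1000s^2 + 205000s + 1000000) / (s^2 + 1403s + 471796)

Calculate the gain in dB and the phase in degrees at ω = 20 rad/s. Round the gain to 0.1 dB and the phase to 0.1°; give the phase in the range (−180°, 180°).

Substitute s = j20:
Numerator: 1000(j20)^2 + 205000(j20) + 1000000 = 600000 + j4100000
Denominator: (j20)^2 + 1403(j20) + 471796 = 471396 + j28060
|N| = √(600000² + 4100000²) ≈ 4.1437e+06, ∠N ≈ 81.67°
|D| = √(471396² + 28060²) ≈ 4.7223e+05, ∠D ≈ 3.41°
|H| = 4.1437e+06 / 4.7223e+05 ≈ 8.7747
Gain = 20 log₁₀(8.7747) ≈ 18.86 dB
∠H = 81.67° − 3.41° = 78.26°

18.9 dB, 78.3°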